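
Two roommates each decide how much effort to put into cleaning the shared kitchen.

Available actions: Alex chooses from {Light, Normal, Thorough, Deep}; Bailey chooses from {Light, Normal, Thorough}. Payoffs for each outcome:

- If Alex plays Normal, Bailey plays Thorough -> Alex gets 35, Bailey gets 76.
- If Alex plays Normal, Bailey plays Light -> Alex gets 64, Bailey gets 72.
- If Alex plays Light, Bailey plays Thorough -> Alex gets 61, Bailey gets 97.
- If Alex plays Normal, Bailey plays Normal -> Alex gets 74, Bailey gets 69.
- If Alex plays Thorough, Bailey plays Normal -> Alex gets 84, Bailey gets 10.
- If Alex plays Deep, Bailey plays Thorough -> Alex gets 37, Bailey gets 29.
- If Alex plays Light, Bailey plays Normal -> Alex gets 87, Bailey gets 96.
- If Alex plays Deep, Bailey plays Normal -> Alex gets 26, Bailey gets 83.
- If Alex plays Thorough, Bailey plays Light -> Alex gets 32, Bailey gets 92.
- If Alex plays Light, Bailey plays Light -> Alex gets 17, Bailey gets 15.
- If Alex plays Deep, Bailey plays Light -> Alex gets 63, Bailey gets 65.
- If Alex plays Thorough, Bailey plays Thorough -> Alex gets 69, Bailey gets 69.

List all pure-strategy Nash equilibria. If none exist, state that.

For each player, find the best response to each opponent profile; mutual best responses are the pure NE.
Alex against Light: payoffs 17, 64, 32, 63 → best response Normal.
Alex against Normal: payoffs 87, 74, 84, 26 → best response Light.
Alex against Thorough: payoffs 61, 35, 69, 37 → best response Thorough.
Bailey against Light: payoffs 15, 96, 97 → best response Thorough.
Bailey against Normal: payoffs 72, 69, 76 → best response Thorough.
Bailey against Thorough: payoffs 92, 10, 69 → best response Light.
Bailey against Deep: payoffs 65, 83, 29 → best response Normal.
No profile is a mutual best response for all players.

No pure-strategy Nash equilibrium.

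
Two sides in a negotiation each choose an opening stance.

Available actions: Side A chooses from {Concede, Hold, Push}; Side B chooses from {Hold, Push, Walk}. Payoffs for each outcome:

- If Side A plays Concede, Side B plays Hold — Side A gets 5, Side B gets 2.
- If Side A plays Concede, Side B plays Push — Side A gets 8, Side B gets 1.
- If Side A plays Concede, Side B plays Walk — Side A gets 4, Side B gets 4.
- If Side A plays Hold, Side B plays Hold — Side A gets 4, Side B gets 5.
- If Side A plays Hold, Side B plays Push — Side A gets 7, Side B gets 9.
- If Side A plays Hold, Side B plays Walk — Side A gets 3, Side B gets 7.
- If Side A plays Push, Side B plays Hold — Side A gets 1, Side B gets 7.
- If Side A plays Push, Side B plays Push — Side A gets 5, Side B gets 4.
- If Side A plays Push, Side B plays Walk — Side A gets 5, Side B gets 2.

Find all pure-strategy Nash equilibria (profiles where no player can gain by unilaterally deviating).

none

Side A against Hold: payoffs 5, 4, 1 → best response Concede.
Side A against Push: payoffs 8, 7, 5 → best response Concede.
Side A against Walk: payoffs 4, 3, 5 → best response Push.
Side B against Concede: payoffs 2, 1, 4 → best response Walk.
Side B against Hold: payoffs 5, 9, 7 → best response Push.
Side B against Push: payoffs 7, 4, 2 → best response Hold.
No profile is a mutual best response for all players.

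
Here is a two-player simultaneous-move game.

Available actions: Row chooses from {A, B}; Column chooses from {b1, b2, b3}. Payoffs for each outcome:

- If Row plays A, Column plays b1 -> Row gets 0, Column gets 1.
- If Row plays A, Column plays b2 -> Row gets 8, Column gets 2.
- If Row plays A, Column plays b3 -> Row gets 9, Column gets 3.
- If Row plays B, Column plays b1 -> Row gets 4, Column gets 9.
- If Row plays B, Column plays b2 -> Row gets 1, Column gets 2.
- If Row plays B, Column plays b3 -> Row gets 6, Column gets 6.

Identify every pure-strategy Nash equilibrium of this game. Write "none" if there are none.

(A, b3); (B, b1)

For each player, find the best response to each opponent profile; mutual best responses are the pure NE.
Row against b1: payoffs 0, 4 → best response B.
Row against b2: payoffs 8, 1 → best response A.
Row against b3: payoffs 9, 6 → best response A.
Column against A: payoffs 1, 2, 3 → best response b3.
Column against B: payoffs 9, 2, 6 → best response b1.
Mutual best responses: (A, b3); (B, b1).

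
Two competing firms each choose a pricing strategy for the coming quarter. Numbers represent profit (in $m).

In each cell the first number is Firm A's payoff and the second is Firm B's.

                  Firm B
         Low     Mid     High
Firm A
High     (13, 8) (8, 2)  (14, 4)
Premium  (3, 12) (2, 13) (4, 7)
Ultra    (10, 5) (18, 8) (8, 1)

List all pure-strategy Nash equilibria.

Firm A against Low: payoffs 13, 3, 10 → best response High.
Firm A against Mid: payoffs 8, 2, 18 → best response Ultra.
Firm A against High: payoffs 14, 4, 8 → best response High.
Firm B against High: payoffs 8, 2, 4 → best response Low.
Firm B against Premium: payoffs 12, 13, 7 → best response Mid.
Firm B against Ultra: payoffs 5, 8, 1 → best response Mid.
Mutual best responses: (High, Low); (Ultra, Mid).

(High, Low); (Ultra, Mid)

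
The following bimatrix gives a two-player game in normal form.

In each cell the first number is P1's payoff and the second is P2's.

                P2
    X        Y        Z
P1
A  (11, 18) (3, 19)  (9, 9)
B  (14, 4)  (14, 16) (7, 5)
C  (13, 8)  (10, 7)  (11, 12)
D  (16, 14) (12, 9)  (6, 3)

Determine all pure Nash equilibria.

(B, Y) and (C, Z) and (D, X)

For each strategy profile, look for a profitable unilateral deviation.
(A, X): P1 can switch to B (11 → 14). Not NE.
(A, Y): P1 can switch to B (3 → 14). Not NE.
(A, Z): P1 can switch to C (9 → 11). Not NE.
(B, X): P1 can switch to D (14 → 16). Not NE.
(B, Y): P1 gets 14, best alternative 12; P2 gets 16, best alternative 5. No profitable deviation — NE.
(B, Z): P1 can switch to A (7 → 9). Not NE.
(C, X): P1 can switch to B (13 → 14). Not NE.
(C, Y): P1 can switch to B (10 → 14). Not NE.
(C, Z): P1 gets 11, best alternative 9; P2 gets 12, best alternative 8. No profitable deviation — NE.
(D, X): P1 gets 16, best alternative 14; P2 gets 14, best alternative 9. No profitable deviation — NE.
(D, Y): P1 can switch to B (12 → 14). Not NE.
(D, Z): P1 can switch to A (6 → 9). Not NE.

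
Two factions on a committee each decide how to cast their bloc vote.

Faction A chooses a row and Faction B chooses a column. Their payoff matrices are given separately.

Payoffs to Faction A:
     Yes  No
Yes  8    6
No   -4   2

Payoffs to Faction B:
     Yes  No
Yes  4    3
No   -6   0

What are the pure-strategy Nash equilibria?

(Yes, Yes)

(Yes, Yes): Faction A gets 8, best alternative -4; Faction B gets 4, best alternative 3. No profitable deviation — NE.
(Yes, No): Faction B can switch to Yes (3 → 4). Not NE.
(No, Yes): Faction A can switch to Yes (-4 → 8). Not NE.
(No, No): Faction A can switch to Yes (2 → 6). Not NE.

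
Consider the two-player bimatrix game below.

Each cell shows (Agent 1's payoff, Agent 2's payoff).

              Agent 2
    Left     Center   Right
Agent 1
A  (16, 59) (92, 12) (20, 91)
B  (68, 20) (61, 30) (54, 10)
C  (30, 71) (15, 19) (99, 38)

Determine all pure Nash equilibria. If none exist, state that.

none

Agent 1 against Left: payoffs 16, 68, 30 → best response B.
Agent 1 against Center: payoffs 92, 61, 15 → best response A.
Agent 1 against Right: payoffs 20, 54, 99 → best response C.
Agent 2 against A: payoffs 59, 12, 91 → best response Right.
Agent 2 against B: payoffs 20, 30, 10 → best response Center.
Agent 2 against C: payoffs 71, 19, 38 → best response Left.
No profile is a mutual best response for all players.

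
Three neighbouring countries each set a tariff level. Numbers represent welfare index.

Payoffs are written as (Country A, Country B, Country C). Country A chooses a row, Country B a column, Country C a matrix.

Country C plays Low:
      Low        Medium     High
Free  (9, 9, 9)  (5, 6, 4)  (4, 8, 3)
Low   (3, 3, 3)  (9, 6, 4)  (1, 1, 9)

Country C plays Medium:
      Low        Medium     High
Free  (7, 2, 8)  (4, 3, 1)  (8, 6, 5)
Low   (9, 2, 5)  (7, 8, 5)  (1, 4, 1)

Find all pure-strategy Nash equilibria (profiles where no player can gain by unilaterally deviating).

For each player, find the best response to each opponent profile; mutual best responses are the pure NE.
Country A against (Low, Low): payoffs 9, 3 → best response Free.
Country A against (Low, Medium): payoffs 7, 9 → best response Low.
Country A against (Medium, Low): payoffs 5, 9 → best response Low.
Country A against (Medium, Medium): payoffs 4, 7 → best response Low.
Country A against (High, Low): payoffs 4, 1 → best response Free.
Country A against (High, Medium): payoffs 8, 1 → best response Free.
Country B against (Free, Low): payoffs 9, 6, 8 → best response Low.
Country B against (Free, Medium): payoffs 2, 3, 6 → best response High.
Country B against (Low, Low): payoffs 3, 6, 1 → best response Medium.
Country B against (Low, Medium): payoffs 2, 8, 4 → best response Medium.
Country C against (Free, Low): payoffs 9, 8 → best response Low.
Country C against (Free, Medium): payoffs 4, 1 → best response Low.
Country C against (Free, High): payoffs 3, 5 → best response Medium.
Country C against (Low, Low): payoffs 3, 5 → best response Medium.
Country C against (Low, Medium): payoffs 4, 5 → best response Medium.
Country C against (Low, High): payoffs 9, 1 → best response Low.
Mutual best responses: (Free, Low, Low); (Free, High, Medium); (Low, Medium, Medium).

(Free, Low, Low) and (Free, High, Medium) and (Low, Medium, Medium)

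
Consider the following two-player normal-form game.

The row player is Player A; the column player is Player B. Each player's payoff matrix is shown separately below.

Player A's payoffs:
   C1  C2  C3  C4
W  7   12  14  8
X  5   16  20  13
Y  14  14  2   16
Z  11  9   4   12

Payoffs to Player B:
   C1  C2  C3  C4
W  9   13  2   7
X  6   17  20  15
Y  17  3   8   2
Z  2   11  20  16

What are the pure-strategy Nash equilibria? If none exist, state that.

For each player, find the best response to each opponent profile; mutual best responses are the pure NE.
Player A against C1: payoffs 7, 5, 14, 11 → best response Y.
Player A against C2: payoffs 12, 16, 14, 9 → best response X.
Player A against C3: payoffs 14, 20, 2, 4 → best response X.
Player A against C4: payoffs 8, 13, 16, 12 → best response Y.
Player B against W: payoffs 9, 13, 2, 7 → best response C2.
Player B against X: payoffs 6, 17, 20, 15 → best response C3.
Player B against Y: payoffs 17, 3, 8, 2 → best response C1.
Player B against Z: payoffs 2, 11, 20, 16 → best response C3.
Mutual best responses: (X, C3); (Y, C1).

Pure-strategy Nash equilibria: (X, C3); (Y, C1)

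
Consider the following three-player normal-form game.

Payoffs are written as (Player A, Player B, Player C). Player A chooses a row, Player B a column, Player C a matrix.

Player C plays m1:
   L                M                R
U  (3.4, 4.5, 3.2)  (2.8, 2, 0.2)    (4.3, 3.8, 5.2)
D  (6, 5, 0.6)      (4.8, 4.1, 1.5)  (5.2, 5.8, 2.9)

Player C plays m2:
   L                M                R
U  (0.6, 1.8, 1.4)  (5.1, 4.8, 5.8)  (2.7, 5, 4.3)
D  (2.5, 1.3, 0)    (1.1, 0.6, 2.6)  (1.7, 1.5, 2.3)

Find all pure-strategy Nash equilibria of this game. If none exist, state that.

(U, L, m1): Player A can switch to D (3.4 → 6). Not NE.
(U, L, m2): Player A can switch to D (0.6 → 2.5). Not NE.
(U, M, m1): Player A can switch to D (2.8 → 4.8). Not NE.
(U, M, m2): Player B can switch to R (4.8 → 5). Not NE.
(U, R, m1): Player A can switch to D (4.3 → 5.2). Not NE.
(U, R, m2): Player C can switch to m1 (4.3 → 5.2). Not NE.
(D, L, m1): Player B can switch to R (5 → 5.8). Not NE.
(D, L, m2): Player B can switch to R (1.3 → 1.5). Not NE.
(D, M, m1): Player B can switch to L (4.1 → 5). Not NE.
(D, M, m2): Player A can switch to U (1.1 → 5.1). Not NE.
(D, R, m1): Player A gets 5.2, best alternative 4.3; Player B gets 5.8, best alternative 5; Player C gets 2.9, best alternative 2.3. No profitable deviation — NE.
(D, R, m2): Player A can switch to U (1.7 → 2.7). Not NE.

Pure NE: (D, R, m1)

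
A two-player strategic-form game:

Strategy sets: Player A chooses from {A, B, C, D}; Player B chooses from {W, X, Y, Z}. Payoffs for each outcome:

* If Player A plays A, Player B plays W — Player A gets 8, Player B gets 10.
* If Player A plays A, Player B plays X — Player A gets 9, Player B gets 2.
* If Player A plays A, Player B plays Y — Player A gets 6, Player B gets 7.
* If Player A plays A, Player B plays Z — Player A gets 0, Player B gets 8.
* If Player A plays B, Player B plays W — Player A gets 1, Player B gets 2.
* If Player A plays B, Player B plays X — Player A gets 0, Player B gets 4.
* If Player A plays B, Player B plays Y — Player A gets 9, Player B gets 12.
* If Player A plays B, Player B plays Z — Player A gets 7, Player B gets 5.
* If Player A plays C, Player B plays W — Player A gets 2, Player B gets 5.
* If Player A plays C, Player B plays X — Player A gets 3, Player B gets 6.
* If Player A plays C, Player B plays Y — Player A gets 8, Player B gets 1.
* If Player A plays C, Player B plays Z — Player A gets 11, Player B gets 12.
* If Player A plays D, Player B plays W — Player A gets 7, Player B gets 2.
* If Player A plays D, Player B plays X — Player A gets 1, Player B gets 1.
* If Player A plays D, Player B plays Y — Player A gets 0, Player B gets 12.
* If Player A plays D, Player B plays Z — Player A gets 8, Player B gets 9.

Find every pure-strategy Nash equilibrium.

Pure-strategy Nash equilibria: (A, W), (B, Y), (C, Z)

Check each profile: it is a Nash equilibrium iff no player can strictly gain by switching unilaterally.
(A, W): Player A gets 8, best alternative 7; Player B gets 10, best alternative 8. No profitable deviation — NE.
(A, X): Player B can switch to W (2 → 10). Not NE.
(A, Y): Player A can switch to B (6 → 9). Not NE.
(A, Z): Player A can switch to B (0 → 7). Not NE.
(B, W): Player A can switch to A (1 → 8). Not NE.
(B, X): Player A can switch to A (0 → 9). Not NE.
(B, Y): Player A gets 9, best alternative 8; Player B gets 12, best alternative 5. No profitable deviation — NE.
(B, Z): Player A can switch to C (7 → 11). Not NE.
(C, W): Player A can switch to A (2 → 8). Not NE.
(C, X): Player A can switch to A (3 → 9). Not NE.
(C, Y): Player A can switch to B (8 → 9). Not NE.
(C, Z): Player A gets 11, best alternative 8; Player B gets 12, best alternative 6. No profitable deviation — NE.
(D, W): Player A can switch to A (7 → 8). Not NE.
(D, X): Player A can switch to A (1 → 9). Not NE.
(D, Y): Player A can switch to A (0 → 6). Not NE.
(The remaining 1 profile has a profitable deviation by the same check.)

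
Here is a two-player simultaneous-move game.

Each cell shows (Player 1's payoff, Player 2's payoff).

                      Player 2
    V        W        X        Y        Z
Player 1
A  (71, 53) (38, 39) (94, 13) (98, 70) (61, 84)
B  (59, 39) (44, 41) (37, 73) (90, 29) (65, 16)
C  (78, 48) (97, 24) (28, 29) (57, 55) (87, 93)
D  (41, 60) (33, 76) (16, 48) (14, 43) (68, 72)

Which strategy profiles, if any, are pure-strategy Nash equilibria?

(C, Z)

(A, V): Player 1 can switch to C (71 → 78). Not NE.
(A, W): Player 1 can switch to B (38 → 44). Not NE.
(A, X): Player 2 can switch to V (13 → 53). Not NE.
(A, Y): Player 2 can switch to Z (70 → 84). Not NE.
(A, Z): Player 1 can switch to B (61 → 65). Not NE.
(B, V): Player 1 can switch to A (59 → 71). Not NE.
(B, W): Player 1 can switch to C (44 → 97). Not NE.
(B, X): Player 1 can switch to A (37 → 94). Not NE.
(C, Z): Player 1 gets 87, best alternative 68; Player 2 gets 93, best alternative 55. No profitable deviation — NE.
(The remaining 11 profiles each have a profitable deviation by the same check.)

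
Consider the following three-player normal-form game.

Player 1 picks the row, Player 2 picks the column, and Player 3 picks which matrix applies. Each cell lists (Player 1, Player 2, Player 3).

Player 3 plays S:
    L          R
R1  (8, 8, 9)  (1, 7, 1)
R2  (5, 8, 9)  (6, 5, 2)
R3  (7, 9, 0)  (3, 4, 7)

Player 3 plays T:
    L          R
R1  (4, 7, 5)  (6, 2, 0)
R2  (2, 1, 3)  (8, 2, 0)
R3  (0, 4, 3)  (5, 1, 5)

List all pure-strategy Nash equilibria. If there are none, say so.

The unique pure-strategy Nash equilibrium is (R1, L, S).

Check each profile: it is a Nash equilibrium iff no player can strictly gain by switching unilaterally.
(R1, L, S): Player 1 gets 8, best alternative 7; Player 2 gets 8, best alternative 7; Player 3 gets 9, best alternative 5. No profitable deviation — NE.
(R1, L, T): Player 3 can switch to S (5 → 9). Not NE.
(R1, R, S): Player 1 can switch to R2 (1 → 6). Not NE.
(R1, R, T): Player 1 can switch to R2 (6 → 8). Not NE.
(R2, L, S): Player 1 can switch to R1 (5 → 8). Not NE.
(R2, L, T): Player 1 can switch to R1 (2 → 4). Not NE.
(R2, R, S): Player 2 can switch to L (5 → 8). Not NE.
(R2, R, T): Player 3 can switch to S (0 → 2). Not NE.
(R3, L, S): Player 1 can switch to R1 (7 → 8). Not NE.
(R3, L, T): Player 1 can switch to R1 (0 → 4). Not NE.
(R3, R, S): Player 1 can switch to R2 (3 → 6). Not NE.
(The remaining 1 profile has a profitable deviation by the same check.)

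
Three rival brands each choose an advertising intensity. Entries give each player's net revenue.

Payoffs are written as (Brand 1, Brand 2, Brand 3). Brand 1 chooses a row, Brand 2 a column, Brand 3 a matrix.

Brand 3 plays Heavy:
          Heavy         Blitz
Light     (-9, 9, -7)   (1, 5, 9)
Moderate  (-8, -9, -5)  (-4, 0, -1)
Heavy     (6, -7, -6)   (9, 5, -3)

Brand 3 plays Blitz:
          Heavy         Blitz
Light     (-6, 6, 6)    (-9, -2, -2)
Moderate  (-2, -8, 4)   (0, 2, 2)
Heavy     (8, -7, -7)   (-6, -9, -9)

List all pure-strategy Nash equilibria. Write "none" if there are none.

Mark each player's best response to every combination of opponents' strategies; a profile where every player is best-responding is a pure Nash equilibrium.
Brand 1 against (Heavy, Heavy): payoffs -9, -8, 6 → best response Heavy.
Brand 1 against (Heavy, Blitz): payoffs -6, -2, 8 → best response Heavy.
Brand 1 against (Blitz, Heavy): payoffs 1, -4, 9 → best response Heavy.
Brand 1 against (Blitz, Blitz): payoffs -9, 0, -6 → best response Moderate.
Brand 2 against (Light, Heavy): payoffs 9, 5 → best response Heavy.
Brand 2 against (Light, Blitz): payoffs 6, -2 → best response Heavy.
Brand 2 against (Moderate, Heavy): payoffs -9, 0 → best response Blitz.
Brand 2 against (Moderate, Blitz): payoffs -8, 2 → best response Blitz.
Brand 2 against (Heavy, Heavy): payoffs -7, 5 → best response Blitz.
Brand 2 against (Heavy, Blitz): payoffs -7, -9 → best response Heavy.
Brand 3 against (Light, Heavy): payoffs -7, 6 → best response Blitz.
Brand 3 against (Light, Blitz): payoffs 9, -2 → best response Heavy.
Brand 3 against (Moderate, Heavy): payoffs -5, 4 → best response Blitz.
Brand 3 against (Moderate, Blitz): payoffs -1, 2 → best response Blitz.
Brand 3 against (Heavy, Heavy): payoffs -6, -7 → best response Heavy.
Brand 3 against (Heavy, Blitz): payoffs -3, -9 → best response Heavy.
Mutual best responses: (Moderate, Blitz, Blitz); (Heavy, Blitz, Heavy).

The pure Nash equilibria are (Moderate, Blitz, Blitz); (Heavy, Blitz, Heavy).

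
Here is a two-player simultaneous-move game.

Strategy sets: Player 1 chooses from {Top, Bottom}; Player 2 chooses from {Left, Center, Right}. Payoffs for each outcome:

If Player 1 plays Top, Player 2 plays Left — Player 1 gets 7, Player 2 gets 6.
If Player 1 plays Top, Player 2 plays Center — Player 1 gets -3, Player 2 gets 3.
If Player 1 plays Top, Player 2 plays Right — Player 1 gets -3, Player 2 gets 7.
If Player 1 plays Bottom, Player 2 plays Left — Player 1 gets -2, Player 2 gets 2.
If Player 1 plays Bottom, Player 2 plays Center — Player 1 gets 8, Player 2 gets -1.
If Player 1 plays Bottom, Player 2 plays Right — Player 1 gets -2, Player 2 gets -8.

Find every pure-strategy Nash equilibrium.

For each strategy profile, look for a profitable unilateral deviation.
(Top, Left): Player 2 can switch to Right (6 → 7). Not NE.
(Top, Center): Player 1 can switch to Bottom (-3 → 8). Not NE.
(Top, Right): Player 1 can switch to Bottom (-3 → -2). Not NE.
(Bottom, Left): Player 1 can switch to Top (-2 → 7). Not NE.
(Bottom, Center): Player 2 can switch to Left (-1 → 2). Not NE.
(Bottom, Right): Player 2 can switch to Left (-8 → 2). Not NE.

none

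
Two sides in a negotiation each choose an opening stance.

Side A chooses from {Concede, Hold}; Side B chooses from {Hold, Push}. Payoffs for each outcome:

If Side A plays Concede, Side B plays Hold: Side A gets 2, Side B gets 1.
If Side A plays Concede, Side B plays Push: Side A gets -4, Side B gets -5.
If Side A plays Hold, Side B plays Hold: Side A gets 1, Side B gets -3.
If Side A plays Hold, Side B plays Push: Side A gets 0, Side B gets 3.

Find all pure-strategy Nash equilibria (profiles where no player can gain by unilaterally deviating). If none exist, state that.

For each strategy profile, look for a profitable unilateral deviation.
(Concede, Hold): Side A gets 2, best alternative 1; Side B gets 1, best alternative -5. No profitable deviation — NE.
(Concede, Push): Side A can switch to Hold (-4 → 0). Not NE.
(Hold, Hold): Side A can switch to Concede (1 → 2). Not NE.
(Hold, Push): Side A gets 0, best alternative -4; Side B gets 3, best alternative -3. No profitable deviation — NE.

Pure-strategy Nash equilibria: (Concede, Hold); (Hold, Push)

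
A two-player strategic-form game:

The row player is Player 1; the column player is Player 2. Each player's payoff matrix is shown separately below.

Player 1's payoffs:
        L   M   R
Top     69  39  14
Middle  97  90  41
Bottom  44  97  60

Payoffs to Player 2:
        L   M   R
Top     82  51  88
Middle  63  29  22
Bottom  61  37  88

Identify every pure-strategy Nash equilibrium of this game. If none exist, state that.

Player 1 against L: payoffs 69, 97, 44 → best response Middle.
Player 1 against M: payoffs 39, 90, 97 → best response Bottom.
Player 1 against R: payoffs 14, 41, 60 → best response Bottom.
Player 2 against Top: payoffs 82, 51, 88 → best response R.
Player 2 against Middle: payoffs 63, 29, 22 → best response L.
Player 2 against Bottom: payoffs 61, 37, 88 → best response R.
Mutual best responses: (Middle, L); (Bottom, R).

(Middle, L), (Bottom, R)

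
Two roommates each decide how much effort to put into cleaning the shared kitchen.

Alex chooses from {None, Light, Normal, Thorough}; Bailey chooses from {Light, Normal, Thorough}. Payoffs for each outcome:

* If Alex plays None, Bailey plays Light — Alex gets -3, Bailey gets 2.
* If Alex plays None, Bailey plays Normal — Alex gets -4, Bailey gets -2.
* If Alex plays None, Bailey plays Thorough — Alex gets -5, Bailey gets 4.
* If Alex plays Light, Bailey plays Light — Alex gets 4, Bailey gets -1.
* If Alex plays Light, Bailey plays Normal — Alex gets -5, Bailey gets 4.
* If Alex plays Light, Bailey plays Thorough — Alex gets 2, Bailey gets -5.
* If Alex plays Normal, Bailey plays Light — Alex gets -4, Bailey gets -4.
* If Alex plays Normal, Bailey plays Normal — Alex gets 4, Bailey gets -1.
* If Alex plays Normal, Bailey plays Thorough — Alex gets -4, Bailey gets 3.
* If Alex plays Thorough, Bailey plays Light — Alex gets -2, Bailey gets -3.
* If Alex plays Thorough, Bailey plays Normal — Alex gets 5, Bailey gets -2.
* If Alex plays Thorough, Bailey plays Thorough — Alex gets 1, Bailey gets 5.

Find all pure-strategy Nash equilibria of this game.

Alex against Light: payoffs -3, 4, -4, -2 → best response Light.
Alex against Normal: payoffs -4, -5, 4, 5 → best response Thorough.
Alex against Thorough: payoffs -5, 2, -4, 1 → best response Light.
Bailey against None: payoffs 2, -2, 4 → best response Thorough.
Bailey against Light: payoffs -1, 4, -5 → best response Normal.
Bailey against Normal: payoffs -4, -1, 3 → best response Thorough.
Bailey against Thorough: payoffs -3, -2, 5 → best response Thorough.
No profile is a mutual best response for all players.

none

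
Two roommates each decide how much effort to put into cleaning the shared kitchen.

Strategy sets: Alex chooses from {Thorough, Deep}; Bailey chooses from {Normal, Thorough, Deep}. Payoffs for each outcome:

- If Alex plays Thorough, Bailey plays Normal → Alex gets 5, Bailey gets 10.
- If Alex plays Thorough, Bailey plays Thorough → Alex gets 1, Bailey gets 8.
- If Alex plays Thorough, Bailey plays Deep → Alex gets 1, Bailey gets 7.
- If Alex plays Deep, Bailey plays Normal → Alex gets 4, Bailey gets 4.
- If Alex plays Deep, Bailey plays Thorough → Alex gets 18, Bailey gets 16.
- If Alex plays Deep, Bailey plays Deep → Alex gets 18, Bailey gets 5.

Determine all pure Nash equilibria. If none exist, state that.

Pure-strategy Nash equilibria: (Thorough, Normal); (Deep, Thorough)

Alex against Normal: payoffs 5, 4 → best response Thorough.
Alex against Thorough: payoffs 1, 18 → best response Deep.
Alex against Deep: payoffs 1, 18 → best response Deep.
Bailey against Thorough: payoffs 10, 8, 7 → best response Normal.
Bailey against Deep: payoffs 4, 16, 5 → best response Thorough.
Mutual best responses: (Thorough, Normal); (Deep, Thorough).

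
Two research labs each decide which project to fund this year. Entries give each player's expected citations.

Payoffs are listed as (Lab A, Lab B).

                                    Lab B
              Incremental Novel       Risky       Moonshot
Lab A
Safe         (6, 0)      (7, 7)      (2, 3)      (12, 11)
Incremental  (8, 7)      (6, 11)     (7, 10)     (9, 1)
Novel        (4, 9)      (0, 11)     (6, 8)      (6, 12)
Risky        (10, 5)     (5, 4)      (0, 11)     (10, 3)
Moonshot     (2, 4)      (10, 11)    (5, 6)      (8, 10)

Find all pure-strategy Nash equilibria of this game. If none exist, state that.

Check each profile: it is a Nash equilibrium iff no player can strictly gain by switching unilaterally.
(Safe, Incremental): Lab A can switch to Incremental (6 → 8). Not NE.
(Safe, Novel): Lab A can switch to Moonshot (7 → 10). Not NE.
(Safe, Risky): Lab A can switch to Incremental (2 → 7). Not NE.
(Safe, Moonshot): Lab A gets 12, best alternative 10; Lab B gets 11, best alternative 7. No profitable deviation — NE.
(Incremental, Incremental): Lab A can switch to Risky (8 → 10). Not NE.
(Incremental, Novel): Lab A can switch to Safe (6 → 7). Not NE.
(Incremental, Risky): Lab B can switch to Novel (10 → 11). Not NE.
(Incremental, Moonshot): Lab A can switch to Safe (9 → 12). Not NE.
(Novel, Incremental): Lab A can switch to Safe (4 → 6). Not NE.
(Novel, Novel): Lab A can switch to Safe (0 → 7). Not NE.
(Novel, Risky): Lab A can switch to Incremental (6 → 7). Not NE.
(Novel, Moonshot): Lab A can switch to Safe (6 → 12). Not NE.
(Risky, Incremental): Lab B can switch to Risky (5 → 11). Not NE.
(Moonshot, Novel): Lab A gets 10, best alternative 7; Lab B gets 11, best alternative 10. No profitable deviation — NE.
(The remaining 6 profiles each have a profitable deviation by the same check.)

(Safe, Moonshot), (Moonshot, Novel)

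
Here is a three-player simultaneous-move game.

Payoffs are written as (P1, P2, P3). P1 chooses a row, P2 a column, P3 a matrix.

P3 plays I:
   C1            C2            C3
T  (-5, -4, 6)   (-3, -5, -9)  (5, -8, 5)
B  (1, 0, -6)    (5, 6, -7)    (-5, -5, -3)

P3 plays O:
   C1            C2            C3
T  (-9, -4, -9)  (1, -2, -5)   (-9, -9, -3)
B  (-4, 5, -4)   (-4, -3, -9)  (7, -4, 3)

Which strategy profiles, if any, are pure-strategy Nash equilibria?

Check each profile: it is a Nash equilibrium iff no player can strictly gain by switching unilaterally.
(T, C1, I): P1 can switch to B (-5 → 1). Not NE.
(T, C1, O): P1 can switch to B (-9 → -4). Not NE.
(T, C2, I): P1 can switch to B (-3 → 5). Not NE.
(T, C2, O): P1 gets 1, best alternative -4; P2 gets -2, best alternative -4; P3 gets -5, best alternative -9. No profitable deviation — NE.
(T, C3, I): P2 can switch to C1 (-8 → -4). Not NE.
(T, C3, O): P1 can switch to B (-9 → 7). Not NE.
(B, C1, I): P2 can switch to C2 (0 → 6). Not NE.
(B, C1, O): P1 gets -4, best alternative -9; P2 gets 5, best alternative -3; P3 gets -4, best alternative -6. No profitable deviation — NE.
(B, C2, I): P1 gets 5, best alternative -3; P2 gets 6, best alternative 0; P3 gets -7, best alternative -9. No profitable deviation — NE.
(B, C2, O): P1 can switch to T (-4 → 1). Not NE.
(B, C3, I): P1 can switch to T (-5 → 5). Not NE.
(The remaining 1 profile has a profitable deviation by the same check.)

(T, C2, O); (B, C1, O); (B, C2, I)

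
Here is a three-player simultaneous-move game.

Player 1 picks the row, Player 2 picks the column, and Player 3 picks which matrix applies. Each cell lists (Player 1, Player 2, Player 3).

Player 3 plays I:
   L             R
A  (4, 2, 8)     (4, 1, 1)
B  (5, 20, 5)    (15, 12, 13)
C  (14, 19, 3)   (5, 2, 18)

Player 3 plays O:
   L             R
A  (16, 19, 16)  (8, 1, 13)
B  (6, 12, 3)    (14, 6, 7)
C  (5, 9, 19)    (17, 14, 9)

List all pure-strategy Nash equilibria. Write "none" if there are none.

(A, L, I): Player 1 can switch to B (4 → 5). Not NE.
(A, L, O): Player 1 gets 16, best alternative 6; Player 2 gets 19, best alternative 1; Player 3 gets 16, best alternative 8. No profitable deviation — NE.
(A, R, I): Player 1 can switch to B (4 → 15). Not NE.
(A, R, O): Player 1 can switch to B (8 → 14). Not NE.
(B, L, I): Player 1 can switch to C (5 → 14). Not NE.
(B, L, O): Player 1 can switch to A (6 → 16). Not NE.
(B, R, I): Player 2 can switch to L (12 → 20). Not NE.
(B, R, O): Player 1 can switch to C (14 → 17). Not NE.
(C, L, I): Player 3 can switch to O (3 → 19). Not NE.
(C, L, O): Player 1 can switch to A (5 → 16). Not NE.
(C, R, I): Player 1 can switch to B (5 → 15). Not NE.
(C, R, O): Player 3 can switch to I (9 → 18). Not NE.

Pure NE: (A, L, O)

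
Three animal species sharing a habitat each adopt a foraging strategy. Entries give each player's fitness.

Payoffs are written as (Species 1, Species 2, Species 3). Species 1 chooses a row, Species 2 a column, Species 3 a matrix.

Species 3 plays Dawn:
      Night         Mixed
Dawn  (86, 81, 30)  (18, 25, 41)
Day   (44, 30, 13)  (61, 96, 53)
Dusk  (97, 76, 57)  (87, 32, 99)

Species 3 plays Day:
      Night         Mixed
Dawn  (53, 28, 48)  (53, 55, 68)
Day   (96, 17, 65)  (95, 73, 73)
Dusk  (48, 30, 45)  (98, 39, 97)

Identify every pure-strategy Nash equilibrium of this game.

(Dusk, Night, Dawn)

Mark each player's best response to every combination of opponents' strategies; a profile where every player is best-responding is a pure Nash equilibrium.
Species 1 against (Night, Dawn): payoffs 86, 44, 97 → best response Dusk.
Species 1 against (Night, Day): payoffs 53, 96, 48 → best response Day.
Species 1 against (Mixed, Dawn): payoffs 18, 61, 87 → best response Dusk.
Species 1 against (Mixed, Day): payoffs 53, 95, 98 → best response Dusk.
Species 2 against (Dawn, Dawn): payoffs 81, 25 → best response Night.
Species 2 against (Dawn, Day): payoffs 28, 55 → best response Mixed.
Species 2 against (Day, Dawn): payoffs 30, 96 → best response Mixed.
Species 2 against (Day, Day): payoffs 17, 73 → best response Mixed.
Species 2 against (Dusk, Dawn): payoffs 76, 32 → best response Night.
Species 2 against (Dusk, Day): payoffs 30, 39 → best response Mixed.
Species 3 against (Dawn, Night): payoffs 30, 48 → best response Day.
Species 3 against (Dawn, Mixed): payoffs 41, 68 → best response Day.
Species 3 against (Day, Night): payoffs 13, 65 → best response Day.
Species 3 against (Day, Mixed): payoffs 53, 73 → best response Day.
Species 3 against (Dusk, Night): payoffs 57, 45 → best response Dawn.
Species 3 against (Dusk, Mixed): payoffs 99, 97 → best response Dawn.
Mutual best responses: (Dusk, Night, Dawn).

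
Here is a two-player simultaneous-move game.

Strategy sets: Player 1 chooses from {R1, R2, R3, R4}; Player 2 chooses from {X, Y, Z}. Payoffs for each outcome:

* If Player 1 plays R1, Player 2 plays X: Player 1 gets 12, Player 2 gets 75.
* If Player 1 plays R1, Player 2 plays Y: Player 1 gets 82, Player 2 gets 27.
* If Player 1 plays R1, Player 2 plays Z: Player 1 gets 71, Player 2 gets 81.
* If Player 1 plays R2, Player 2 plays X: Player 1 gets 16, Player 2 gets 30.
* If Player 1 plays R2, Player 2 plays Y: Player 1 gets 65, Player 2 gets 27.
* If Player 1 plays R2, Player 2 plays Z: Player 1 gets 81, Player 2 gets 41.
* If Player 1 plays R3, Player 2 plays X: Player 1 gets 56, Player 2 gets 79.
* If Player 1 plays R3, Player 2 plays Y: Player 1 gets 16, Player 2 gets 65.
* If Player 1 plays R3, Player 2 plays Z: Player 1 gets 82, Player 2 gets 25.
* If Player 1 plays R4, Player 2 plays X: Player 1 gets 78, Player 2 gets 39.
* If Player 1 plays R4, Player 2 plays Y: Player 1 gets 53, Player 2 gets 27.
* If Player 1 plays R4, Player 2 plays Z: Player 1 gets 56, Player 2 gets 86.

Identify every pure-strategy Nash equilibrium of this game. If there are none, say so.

This game has no pure Nash equilibrium.

Mark each player's best response to every combination of opponents' strategies; a profile where every player is best-responding is a pure Nash equilibrium.
Player 1 against X: payoffs 12, 16, 56, 78 → best response R4.
Player 1 against Y: payoffs 82, 65, 16, 53 → best response R1.
Player 1 against Z: payoffs 71, 81, 82, 56 → best response R3.
Player 2 against R1: payoffs 75, 27, 81 → best response Z.
Player 2 against R2: payoffs 30, 27, 41 → best response Z.
Player 2 against R3: payoffs 79, 65, 25 → best response X.
Player 2 against R4: payoffs 39, 27, 86 → best response Z.
No profile is a mutual best response for all players.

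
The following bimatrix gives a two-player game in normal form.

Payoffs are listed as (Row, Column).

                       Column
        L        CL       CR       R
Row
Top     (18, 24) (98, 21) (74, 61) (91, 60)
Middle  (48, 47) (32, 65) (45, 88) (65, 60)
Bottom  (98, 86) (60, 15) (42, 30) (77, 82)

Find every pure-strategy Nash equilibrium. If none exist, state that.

For each player, find the best response to each opponent profile; mutual best responses are the pure NE.
Row against L: payoffs 18, 48, 98 → best response Bottom.
Row against CL: payoffs 98, 32, 60 → best response Top.
Row against CR: payoffs 74, 45, 42 → best response Top.
Row against R: payoffs 91, 65, 77 → best response Top.
Column against Top: payoffs 24, 21, 61, 60 → best response CR.
Column against Middle: payoffs 47, 65, 88, 60 → best response CR.
Column against Bottom: payoffs 86, 15, 30, 82 → best response L.
Mutual best responses: (Top, CR); (Bottom, L).

(Top, CR); (Bottom, L)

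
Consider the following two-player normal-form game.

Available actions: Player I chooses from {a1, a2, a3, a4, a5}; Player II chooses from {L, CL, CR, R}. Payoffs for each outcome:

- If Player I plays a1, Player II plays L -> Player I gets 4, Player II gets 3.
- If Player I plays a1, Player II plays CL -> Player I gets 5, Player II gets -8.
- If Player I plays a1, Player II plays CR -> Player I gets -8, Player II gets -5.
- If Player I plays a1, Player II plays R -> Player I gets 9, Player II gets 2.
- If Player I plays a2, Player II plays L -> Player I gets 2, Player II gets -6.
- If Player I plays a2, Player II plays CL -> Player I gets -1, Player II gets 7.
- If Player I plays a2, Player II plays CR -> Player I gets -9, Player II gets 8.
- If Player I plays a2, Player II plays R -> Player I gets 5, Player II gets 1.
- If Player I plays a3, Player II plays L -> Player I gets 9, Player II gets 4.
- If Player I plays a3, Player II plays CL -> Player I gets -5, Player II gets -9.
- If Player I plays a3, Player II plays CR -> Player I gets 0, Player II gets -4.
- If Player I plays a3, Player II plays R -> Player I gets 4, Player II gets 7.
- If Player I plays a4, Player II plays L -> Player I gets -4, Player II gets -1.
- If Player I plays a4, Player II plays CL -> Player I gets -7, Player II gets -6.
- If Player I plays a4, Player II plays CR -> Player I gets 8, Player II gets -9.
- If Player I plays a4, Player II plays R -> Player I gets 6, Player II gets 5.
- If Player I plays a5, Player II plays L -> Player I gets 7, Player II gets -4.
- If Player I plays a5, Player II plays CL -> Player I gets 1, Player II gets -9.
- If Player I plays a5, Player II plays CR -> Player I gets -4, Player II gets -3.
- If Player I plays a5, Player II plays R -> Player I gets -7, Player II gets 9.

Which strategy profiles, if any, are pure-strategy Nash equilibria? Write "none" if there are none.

(a1, L): Player I can switch to a3 (4 → 9). Not NE.
(a1, CL): Player II can switch to L (-8 → 3). Not NE.
(a1, CR): Player I can switch to a3 (-8 → 0). Not NE.
(a1, R): Player II can switch to L (2 → 3). Not NE.
(a2, L): Player I can switch to a1 (2 → 4). Not NE.
(a2, CL): Player I can switch to a1 (-1 → 5). Not NE.
(The remaining 14 profiles each have a profitable deviation by the same check.)

No pure-strategy Nash equilibrium.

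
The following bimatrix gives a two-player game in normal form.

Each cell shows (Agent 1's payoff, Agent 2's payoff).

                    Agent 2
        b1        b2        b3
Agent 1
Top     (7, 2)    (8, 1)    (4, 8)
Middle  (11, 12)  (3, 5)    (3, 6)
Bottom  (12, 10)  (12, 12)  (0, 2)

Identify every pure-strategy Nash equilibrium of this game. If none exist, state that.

Pure-strategy Nash equilibria: (Top, b3) and (Bottom, b2)

Check each profile: it is a Nash equilibrium iff no player can strictly gain by switching unilaterally.
(Top, b1): Agent 1 can switch to Middle (7 → 11). Not NE.
(Top, b2): Agent 1 can switch to Bottom (8 → 12). Not NE.
(Top, b3): Agent 1 gets 4, best alternative 3; Agent 2 gets 8, best alternative 2. No profitable deviation — NE.
(Middle, b1): Agent 1 can switch to Bottom (11 → 12). Not NE.
(Middle, b2): Agent 1 can switch to Top (3 → 8). Not NE.
(Middle, b3): Agent 1 can switch to Top (3 → 4). Not NE.
(Bottom, b1): Agent 2 can switch to b2 (10 → 12). Not NE.
(Bottom, b2): Agent 1 gets 12, best alternative 8; Agent 2 gets 12, best alternative 10. No profitable deviation — NE.
(Bottom, b3): Agent 1 can switch to Top (0 → 4). Not NE.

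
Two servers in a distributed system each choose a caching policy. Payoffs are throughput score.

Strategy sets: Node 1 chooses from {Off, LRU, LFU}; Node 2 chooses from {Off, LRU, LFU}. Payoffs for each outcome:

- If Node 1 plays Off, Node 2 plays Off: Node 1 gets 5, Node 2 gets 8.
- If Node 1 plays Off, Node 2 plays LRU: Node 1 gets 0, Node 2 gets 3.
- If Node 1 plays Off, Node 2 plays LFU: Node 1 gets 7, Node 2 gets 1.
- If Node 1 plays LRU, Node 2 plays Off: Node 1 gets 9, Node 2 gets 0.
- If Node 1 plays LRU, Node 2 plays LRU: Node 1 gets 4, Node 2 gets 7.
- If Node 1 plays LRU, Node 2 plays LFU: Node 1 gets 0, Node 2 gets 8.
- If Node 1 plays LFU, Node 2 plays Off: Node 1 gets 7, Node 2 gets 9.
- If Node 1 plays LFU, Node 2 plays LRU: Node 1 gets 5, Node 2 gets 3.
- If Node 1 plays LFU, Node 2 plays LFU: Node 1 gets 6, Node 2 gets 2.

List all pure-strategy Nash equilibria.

This game has no pure Nash equilibrium.

(Off, Off): Node 1 can switch to LRU (5 → 9). Not NE.
(Off, LRU): Node 1 can switch to LRU (0 → 4). Not NE.
(Off, LFU): Node 2 can switch to Off (1 → 8). Not NE.
(LRU, Off): Node 2 can switch to LRU (0 → 7). Not NE.
(LRU, LRU): Node 1 can switch to LFU (4 → 5). Not NE.
(LRU, LFU): Node 1 can switch to Off (0 → 7). Not NE.
(The remaining 3 profiles each have a profitable deviation by the same check.)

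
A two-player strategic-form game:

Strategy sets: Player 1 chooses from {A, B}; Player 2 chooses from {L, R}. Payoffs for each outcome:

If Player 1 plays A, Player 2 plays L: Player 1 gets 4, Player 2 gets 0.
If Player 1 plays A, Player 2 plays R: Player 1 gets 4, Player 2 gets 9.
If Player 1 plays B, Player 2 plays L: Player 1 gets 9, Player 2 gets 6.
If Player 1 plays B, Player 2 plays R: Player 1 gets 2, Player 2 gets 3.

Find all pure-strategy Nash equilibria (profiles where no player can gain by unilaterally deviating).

Check each profile: it is a Nash equilibrium iff no player can strictly gain by switching unilaterally.
(A, L): Player 1 can switch to B (4 → 9). Not NE.
(A, R): Player 1 gets 4, best alternative 2; Player 2 gets 9, best alternative 0. No profitable deviation — NE.
(B, L): Player 1 gets 9, best alternative 4; Player 2 gets 6, best alternative 3. No profitable deviation — NE.
(B, R): Player 1 can switch to A (2 → 4). Not NE.

Pure-strategy Nash equilibria: (A, R) and (B, L)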